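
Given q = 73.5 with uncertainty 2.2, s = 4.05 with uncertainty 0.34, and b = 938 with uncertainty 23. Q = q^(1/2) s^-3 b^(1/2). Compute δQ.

0.998

Relative error in a monomial: (δQ/Q)² = Σ (nᵢ · δxᵢ/xᵢ)².
  (½·δq/q)² = (0.5×0.0299)² = 0.000224;  (-3·δs/s)² = (-3×0.0840)² = 0.0634;  (½·δb/b)² = (0.5×0.0245)² = 0.000150
δQ/Q = √(0.0638) = 0.253
Q = 3.95, so δQ = 0.253 × 3.95 = 0.998.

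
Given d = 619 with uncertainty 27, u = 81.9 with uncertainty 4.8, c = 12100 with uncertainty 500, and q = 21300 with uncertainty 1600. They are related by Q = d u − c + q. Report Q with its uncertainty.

59900 ± 4070

Let p = d·u = 50700. δp/p = √((1·δd/d)² + (1·δu/u)²) = √(0.00190 + 0.00343) = 0.0731, so δp = 3700.
Q = p − c + q: δQ = √(δp² + δc² + δq²) = √(1.37e+07 + 2.5e+05 + 2.56e+06) = 4070
Q = 59900.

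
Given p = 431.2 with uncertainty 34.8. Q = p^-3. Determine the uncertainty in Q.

3.02e-09

Each factor contributes (exponent × relative error)² to (δQ/Q)²:
  (-3·δp/p)² = (-3×0.0807)² = 0.0586
δQ/Q = √(0.0586) = 0.242
Q = 1.247e-08, so δQ = 0.242 × 1.247e-08 = 3.02e-09.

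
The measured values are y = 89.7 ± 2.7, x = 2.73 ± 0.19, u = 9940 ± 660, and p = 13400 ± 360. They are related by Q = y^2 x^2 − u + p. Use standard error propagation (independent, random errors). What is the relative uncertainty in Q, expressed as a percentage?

14.4%

Let w = y^2·x^2 = 60000. δw/w = √((2·δy/y)² + (2·δx/x)²) = √(0.00362 + 0.0194) = 0.152, so δw = 9090.
Q = w − u + p: δQ = √(δw² + δu² + δp²) = √(8.27e+07 + 4.36e+05 + 1.3e+05) = 9130
Q = 63400, so δQ/Q = 9130/63400 = 0.144.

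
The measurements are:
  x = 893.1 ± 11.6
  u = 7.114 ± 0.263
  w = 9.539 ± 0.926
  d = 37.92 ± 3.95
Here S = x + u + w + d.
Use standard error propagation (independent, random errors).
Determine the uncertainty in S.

Absolute uncertainties add in quadrature for a linear combination:
  (δx)² = 135;  (δu)² = 0.0692;  (δw)² = 0.857;  (δd)² = 15.6
δS = √(151) = 12.3

12.3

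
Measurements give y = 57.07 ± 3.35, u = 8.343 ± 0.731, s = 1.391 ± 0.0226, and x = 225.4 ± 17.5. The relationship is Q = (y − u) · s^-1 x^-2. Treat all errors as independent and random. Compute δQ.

0.000118

Let w = y − u = 48.73. δw = √(δy² + δu²) = √(11.2 + 0.534) = 3.43, so δw/w = 0.0704.
Q is then a monomial in w, s, x:
δQ/Q = √((δw/w)² + (-1·δs/s)² + (-2·δx/x)²) = √(0.00495 + 0.000264 + 0.0241) = 0.171
Q = 0.0006895, so δQ = 0.171 × 0.0006895 = 0.000118.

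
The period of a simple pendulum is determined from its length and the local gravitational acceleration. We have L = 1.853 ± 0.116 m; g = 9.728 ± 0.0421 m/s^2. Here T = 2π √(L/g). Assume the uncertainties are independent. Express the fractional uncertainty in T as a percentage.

T is a product of powers, so relative uncertainties combine in quadrature:
  (½·δL/L)² = (0.5×0.0626)² = 0.000980;  (−½·δg/g)² = (-0.5×0.00433)² = 4.68e-06
δT/T = √(0.000984) = 0.0314

3.14%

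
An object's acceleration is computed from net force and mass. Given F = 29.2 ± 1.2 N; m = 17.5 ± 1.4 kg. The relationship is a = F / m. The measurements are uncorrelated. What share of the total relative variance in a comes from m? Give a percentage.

79.1%

(δa/a)² = (1·δF/F)² + (-1·δm/m)²
  F term: (1×0.0411)² = 0.00169
  m term: (-1×0.0800)² = 0.00640
Total = 0.00809. Share from m = 0.00640/0.00809 = 0.791.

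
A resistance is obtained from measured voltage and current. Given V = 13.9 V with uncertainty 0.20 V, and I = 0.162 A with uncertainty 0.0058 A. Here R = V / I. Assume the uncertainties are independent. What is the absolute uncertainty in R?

3.31 Ω

R is a product of powers, so relative uncertainties combine in quadrature:
  (1·δV/V)² = (1×0.0144)² = 0.000207;  (-1·δI/I)² = (-1×0.0358)² = 0.00128
δR/R = √(0.00149) = 0.0386
R = 85.8 Ω, so δR = 0.0386 × 85.8 = 3.31 Ω.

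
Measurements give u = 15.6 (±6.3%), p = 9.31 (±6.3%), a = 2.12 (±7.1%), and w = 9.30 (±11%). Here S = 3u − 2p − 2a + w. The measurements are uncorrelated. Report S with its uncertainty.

33.2 ± 3.35

For a sum/difference, combine absolute errors in quadrature:
  (3·δu)² = 8.69;  (2·δp)² = 1.38;  (2·δa)² = 0.0906;  (δw)² = 1.05
δS = √(11.2) = 3.35
S = 33.2.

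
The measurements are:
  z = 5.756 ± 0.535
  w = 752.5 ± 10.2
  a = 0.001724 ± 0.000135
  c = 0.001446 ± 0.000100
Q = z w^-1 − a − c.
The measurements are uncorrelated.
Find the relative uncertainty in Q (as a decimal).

0.165

Let p = z·w^-1 = 0.007649. δp/p = √((1·δz/z)² + (-1·δw/w)²) = √(0.00864 + 0.000184) = 0.0939, so δp = 0.000718.
Q = p − a − c: δQ = √(δp² + δa² + δc²) = √(5.16e-07 + 1.82e-08 + 1e-08) = 0.000738
Q = 0.004479, so δQ/Q = 0.000738/0.004479 = 0.165.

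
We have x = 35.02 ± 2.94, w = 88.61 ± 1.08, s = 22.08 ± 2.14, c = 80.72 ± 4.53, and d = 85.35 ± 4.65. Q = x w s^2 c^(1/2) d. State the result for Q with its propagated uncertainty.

(1.160 ± 0.256) × 10^9

Relative error in a monomial: (δQ/Q)² = Σ (nᵢ · δxᵢ/xᵢ)².
  (1·δx/x)² = (1×0.0840)² = 0.00705;  (1·δw/w)² = (1×0.0122)² = 0.000149;  (2·δs/s)² = (2×0.0969)² = 0.0376;  (½·δc/c)² = (0.5×0.0561)² = 0.000787;  (1·δd/d)² = (1×0.0545)² = 0.00297
δQ/Q = √(0.0485) = 0.220
Q = 1.16e+09, so δQ = 0.220 × 1.16e+09 = 2.56e+08.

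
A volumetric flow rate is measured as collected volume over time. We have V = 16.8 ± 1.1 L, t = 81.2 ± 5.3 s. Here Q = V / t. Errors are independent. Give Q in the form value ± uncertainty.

Relative error in a monomial: (δQ/Q)² = Σ (nᵢ · δxᵢ/xᵢ)².
  (1·δV/V)² = (1×0.0655)² = 0.00429;  (-1·δt/t)² = (-1×0.0653)² = 0.00426
δQ/Q = √(0.00855) = 0.0925
Q = 0.207 L/s, so δQ = 0.0925 × 0.207 = 0.0191 L/s.

0.207 ± 0.0191 L/s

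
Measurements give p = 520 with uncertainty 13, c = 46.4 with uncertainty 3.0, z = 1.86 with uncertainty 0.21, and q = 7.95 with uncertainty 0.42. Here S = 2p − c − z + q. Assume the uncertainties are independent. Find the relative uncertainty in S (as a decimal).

0.0262

S is a linear combination, so absolute uncertainties add in quadrature:
  (2·δp)² = 676;  (δc)² = 9.00;  (δz)² = 0.0441;  (δq)² = 0.176
δS = √(685) = 26.2
S = 1000, so δS/S = 26.2/1000 = 0.0262.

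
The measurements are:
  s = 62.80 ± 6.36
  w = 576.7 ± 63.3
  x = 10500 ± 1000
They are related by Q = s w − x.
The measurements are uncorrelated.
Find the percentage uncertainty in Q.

Let p = s·w = 36220. δp/p = √((1·δs/s)² + (1·δw/w)²) = √(0.0103 + 0.0120) = 0.149, so δp = 5410.
Q = p − x: δQ = √(δp² + δx²) = √(2.93e+07 + 1e+06) = 5500
Q = 25720, so δQ/Q = 5500/25720 = 0.214.

21.4%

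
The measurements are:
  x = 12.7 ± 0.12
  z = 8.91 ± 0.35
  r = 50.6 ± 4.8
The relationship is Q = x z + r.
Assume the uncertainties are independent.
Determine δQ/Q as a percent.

Let p = x·z = 113. δp/p = √((1·δx/x)² + (1·δz/z)²) = √(8.93e-05 + 0.00154) = 0.0404, so δp = 4.57.
Q = p + r: δQ = √(δp² + δr²) = √(20.9 + 23.0) = 6.63
Q = 164, so δQ/Q = 6.63/164 = 0.0405.

4.05%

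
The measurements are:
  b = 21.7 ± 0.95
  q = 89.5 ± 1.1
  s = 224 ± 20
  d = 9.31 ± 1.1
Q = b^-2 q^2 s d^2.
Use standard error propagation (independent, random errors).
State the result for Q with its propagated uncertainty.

Since Q is a product/quotient, work with relative uncertainties:
  (-2·δb/b)² = (-2×0.0438)² = 0.00767;  (2·δq/q)² = (2×0.0123)² = 0.000604;  (1·δs/s)² = (1×0.0893)² = 0.00797;  (2·δd/d)² = (2×0.118)² = 0.0558
δQ/Q = √(0.0721) = 0.268
Q = 3.3e+05, so δQ = 0.268 × 3.3e+05 = 88700.

(3.30 ± 0.887) × 10^5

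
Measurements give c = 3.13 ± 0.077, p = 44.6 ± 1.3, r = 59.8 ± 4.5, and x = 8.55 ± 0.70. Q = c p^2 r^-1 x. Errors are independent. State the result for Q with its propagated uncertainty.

Relative error in a monomial: (δQ/Q)² = Σ (nᵢ · δxᵢ/xᵢ)².
  (1·δc/c)² = (1×0.0246)² = 0.000605;  (2·δp/p)² = (2×0.0291)² = 0.00340;  (-1·δr/r)² = (-1×0.0753)² = 0.00566;  (1·δx/x)² = (1×0.0819)² = 0.00670
δQ/Q = √(0.0164) = 0.128
Q = 890, so δQ = 0.128 × 890 = 114.

890 ± 114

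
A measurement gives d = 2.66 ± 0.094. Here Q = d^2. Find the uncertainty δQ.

Since Q is a product/quotient, work with relative uncertainties:
  (2·δd/d)² = (2×0.0353)² = 0.00500
δQ/Q = √(0.00500) = 0.0707
Q = 7.08, so δQ = 0.0707 × 7.08 = 0.500.

0.500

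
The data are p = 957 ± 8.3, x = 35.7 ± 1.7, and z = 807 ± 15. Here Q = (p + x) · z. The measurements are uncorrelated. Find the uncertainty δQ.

Let u = p + x = 993. δu = √(δp² + δx²) = √(68.9 + 2.89) = 8.47, so δu/u = 0.00853.
Q is then a monomial in u, z:
δQ/Q = √((δu/u)² + (1·δz/z)²) = √(7.28e-05 + 0.000345) = 0.0205
Q = 8.01e+05, so δQ = 0.0205 × 8.01e+05 = 16400.

16400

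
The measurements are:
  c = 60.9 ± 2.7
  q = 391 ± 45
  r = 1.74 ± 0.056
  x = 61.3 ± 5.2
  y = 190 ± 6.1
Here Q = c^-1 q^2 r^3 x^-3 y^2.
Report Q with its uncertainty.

Q is a product of powers, so relative uncertainties combine in quadrature:
  (-1·δc/c)² = (-1×0.0443)² = 0.00197;  (2·δq/q)² = (2×0.115)² = 0.0530;  (3·δr/r)² = (3×0.0322)² = 0.00932;  (-3·δx/x)² = (-3×0.0848)² = 0.0648;  (2·δy/y)² = (2×0.0321)² = 0.00412
δQ/Q = √(0.133) = 0.365
Q = 2070, so δQ = 0.365 × 2070 = 756.

2070 ± 756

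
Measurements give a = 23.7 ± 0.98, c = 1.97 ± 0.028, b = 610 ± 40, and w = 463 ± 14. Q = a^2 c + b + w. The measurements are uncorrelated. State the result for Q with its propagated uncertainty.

Let p = a^2·c = 1110. δp/p = √((2·δa/a)² + (1·δc/c)²) = √(0.00684 + 0.000202) = 0.0839, so δp = 92.9.
Q = p + b + w: δQ = √(δp² + δb² + δw²) = √(8620 + 1600 + 196) = 102
Q = 2180.

2180 ± 102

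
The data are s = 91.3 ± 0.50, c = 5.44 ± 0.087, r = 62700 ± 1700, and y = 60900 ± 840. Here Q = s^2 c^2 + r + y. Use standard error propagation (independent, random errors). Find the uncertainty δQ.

8550

Let p = s^2·c^2 = 2.47e+05. δp/p = √((2·δs/s)² + (2·δc/c)²) = √(0.000120 + 0.00102) = 0.0338, so δp = 8340.
Q = p + r + y: δQ = √(δp² + δr² + δy²) = √(6.96e+07 + 2.89e+06 + 7.06e+05) = 8550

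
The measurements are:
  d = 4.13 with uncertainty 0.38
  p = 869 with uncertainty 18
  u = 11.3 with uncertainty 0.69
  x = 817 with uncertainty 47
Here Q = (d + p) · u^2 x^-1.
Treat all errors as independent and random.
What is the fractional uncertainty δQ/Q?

Let w = d + p = 873. δw = √(δd² + δp²) = √(0.144 + 324) = 18.0, so δw/w = 0.0206.
Q is then a monomial in w, u, x:
δQ/Q = √((δw/w)² + (2·δu/u)² + (-1·δx/x)²) = √(0.000425 + 0.0149 + 0.00331) = 0.137

0.137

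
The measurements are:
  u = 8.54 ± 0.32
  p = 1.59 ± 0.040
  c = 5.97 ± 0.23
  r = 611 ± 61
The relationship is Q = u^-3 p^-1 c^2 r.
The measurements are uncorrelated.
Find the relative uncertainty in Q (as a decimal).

Products/powers → add relative errors in quadrature, weighted by exponent:
  (-3·δu/u)² = (-3×0.0375)² = 0.0126;  (-1·δp/p)² = (-1×0.0252)² = 0.000633;  (2·δc/c)² = (2×0.0385)² = 0.00594;  (1·δr/r)² = (1×0.0998)² = 0.00997
δQ/Q = √(0.0292) = 0.171

0.171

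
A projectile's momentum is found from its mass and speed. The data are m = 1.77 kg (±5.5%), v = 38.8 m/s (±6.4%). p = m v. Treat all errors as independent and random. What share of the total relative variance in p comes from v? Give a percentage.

57.5%

(δp/p)² = (1·δm/m)² + (1·δv/v)²
  m term: (1×0.0550)² = 0.00302
  v term: (1×0.0640)² = 0.00410
Total = 0.00712. Share from v = 0.00410/0.00712 = 0.575.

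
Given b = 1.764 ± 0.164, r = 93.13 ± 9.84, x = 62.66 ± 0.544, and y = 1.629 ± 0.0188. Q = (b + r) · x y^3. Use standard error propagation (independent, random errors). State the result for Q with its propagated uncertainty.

Let u = b + r = 94.89. δu = √(δb² + δr²) = √(0.0269 + 96.8) = 9.84, so δu/u = 0.104.
Q is then a monomial in u, x, y:
δQ/Q = √((δu/u)² + (1·δx/x)² + (3·δy/y)²) = √(0.0108 + 7.54e-05 + 0.00120) = 0.110
Q = 25700, so δQ = 0.110 × 25700 = 2820.

25700 ± 2820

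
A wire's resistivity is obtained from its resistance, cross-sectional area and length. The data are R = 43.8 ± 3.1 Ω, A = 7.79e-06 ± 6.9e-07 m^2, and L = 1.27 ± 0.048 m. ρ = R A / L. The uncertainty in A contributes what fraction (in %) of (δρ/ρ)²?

54.9%

(δρ/ρ)² = (1·δR/R)² + (1·δA/A)² + (-1·δL/L)²
  R term: (1×0.0708)² = 0.00501
  A term: (1×0.0886)² = 0.00785
  L term: (-1×0.0378)² = 0.00143
Total = 0.0143. Share from A = 0.00785/0.0143 = 0.549.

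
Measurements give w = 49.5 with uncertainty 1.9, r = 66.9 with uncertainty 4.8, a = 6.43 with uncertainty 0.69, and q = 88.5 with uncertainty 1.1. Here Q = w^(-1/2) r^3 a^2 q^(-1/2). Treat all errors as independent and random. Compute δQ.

Relative error in a monomial: (δQ/Q)² = Σ (nᵢ · δxᵢ/xᵢ)².
  (−½·δw/w)² = (-0.5×0.0384)² = 0.000368;  (3·δr/r)² = (3×0.0717)² = 0.0463;  (2·δa/a)² = (2×0.107)² = 0.0461;  (−½·δq/q)² = (-0.5×0.0124)² = 3.86e-05
δQ/Q = √(0.0928) = 0.305
Q = 1.87e+05, so δQ = 0.305 × 1.87e+05 = 57000.

57000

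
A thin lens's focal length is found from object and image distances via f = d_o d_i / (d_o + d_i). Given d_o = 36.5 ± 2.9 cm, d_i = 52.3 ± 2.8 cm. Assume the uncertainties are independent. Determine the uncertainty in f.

1.11 cm

∂f/∂d_o = (d_i/(d_o+d_i))² = 0.347;  ∂f/∂d_i = (d_o/(d_o+d_i))² = 0.169
δf = √((∂f/∂d_o · δd_o)² + (∂f/∂d_i · δd_i)²) = √(1.01 + 0.224) = 1.11 cm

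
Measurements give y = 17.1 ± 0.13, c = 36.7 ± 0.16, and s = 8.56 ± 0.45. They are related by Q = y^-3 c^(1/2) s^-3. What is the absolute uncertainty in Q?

Products/powers → add relative errors in quadrature, weighted by exponent:
  (-3·δy/y)² = (-3×0.00760)² = 0.000520;  (½·δc/c)² = (0.5×0.00436)² = 4.75e-06;  (-3·δs/s)² = (-3×0.0526)² = 0.0249
δQ/Q = √(0.0254) = 0.159
Q = 1.93e-06, so δQ = 0.159 × 1.93e-06 = 3.08e-07.

3.08e-07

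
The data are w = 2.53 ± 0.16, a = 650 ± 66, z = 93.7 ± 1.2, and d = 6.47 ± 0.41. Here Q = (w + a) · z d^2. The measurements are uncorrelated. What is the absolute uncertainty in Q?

4.16e+05

Let u = w + a = 653. δu = √(δw² + δa²) = √(0.0256 + 4360) = 66.0, so δu/u = 0.101.
Q is then a monomial in u, z, d:
δQ/Q = √((δu/u)² + (1·δz/z)² + (2·δd/d)²) = √(0.0102 + 0.000164 + 0.0161) = 0.163
Q = 2.56e+06, so δQ = 0.163 × 2.56e+06 = 4.16e+05.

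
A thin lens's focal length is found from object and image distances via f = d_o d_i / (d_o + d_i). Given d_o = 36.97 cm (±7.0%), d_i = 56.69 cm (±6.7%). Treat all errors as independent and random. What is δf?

1.12 cm

∂f/∂d_o = (d_i/(d_o+d_i))² = 0.366;  ∂f/∂d_i = (d_o/(d_o+d_i))² = 0.156
δf = √((∂f/∂d_o · δd_o)² + (∂f/∂d_i · δd_i)²) = √(0.899 + 0.350) = 1.12 cm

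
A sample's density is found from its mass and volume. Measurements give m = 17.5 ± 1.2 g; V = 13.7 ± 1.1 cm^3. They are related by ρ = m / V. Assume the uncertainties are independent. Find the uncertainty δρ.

0.135 g/cm^3

For a monomial ρ ∝ m, V^-1, fractional errors add in quadrature:
  (1·δm/m)² = (1×0.0686)² = 0.00470;  (-1·δV/V)² = (-1×0.0803)² = 0.00645
δρ/ρ = √(0.0111) = 0.106
ρ = 1.28 g/cm^3, so δρ = 0.106 × 1.28 = 0.135 g/cm^3.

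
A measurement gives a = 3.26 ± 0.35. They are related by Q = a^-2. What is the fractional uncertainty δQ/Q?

0.215

Q is a product of powers, so relative uncertainties combine in quadrature:
  (-2·δa/a)² = (-2×0.107)² = 0.0461
δQ/Q = √(0.0461) = 0.215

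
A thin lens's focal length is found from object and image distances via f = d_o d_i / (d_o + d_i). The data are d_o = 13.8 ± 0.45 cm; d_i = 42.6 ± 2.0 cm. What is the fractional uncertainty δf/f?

0.0272

∂f/∂d_o = (d_i/(d_o+d_i))² = 0.571;  ∂f/∂d_i = (d_o/(d_o+d_i))² = 0.0599
δf = √((∂f/∂d_o · δd_o)² + (∂f/∂d_i · δd_i)²) = √(0.0659 + 0.0143) = 0.283 cm
f = 10.4 cm, so δf/f = 0.283/10.4 = 0.0272.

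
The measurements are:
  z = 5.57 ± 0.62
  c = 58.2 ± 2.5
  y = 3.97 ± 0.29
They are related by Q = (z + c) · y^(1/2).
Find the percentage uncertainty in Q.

5.45%

Let u = z + c = 63.8. δu = √(δz² + δc²) = √(0.384 + 6.25) = 2.58, so δu/u = 0.0404.
Q is then a monomial in u, y:
δQ/Q = √((δu/u)² + (½·δy/y)²) = √(0.00163 + 0.00133) = 0.0545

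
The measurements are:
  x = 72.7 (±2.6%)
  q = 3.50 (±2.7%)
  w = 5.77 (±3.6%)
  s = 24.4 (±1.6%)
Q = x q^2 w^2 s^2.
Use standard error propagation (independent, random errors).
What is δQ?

Q is a product of powers, so relative uncertainties combine in quadrature:
  (1·δx/x)² = (1×0.0260)² = 0.000676;  (2·δq/q)² = (2×0.0270)² = 0.00292;  (2·δw/w)² = (2×0.0360)² = 0.00518;  (2·δs/s)² = (2×0.0160)² = 0.00102
δQ/Q = √(0.00980) = 0.0990
Q = 1.77e+07, so δQ = 0.0990 × 1.77e+07 = 1.75e+06.

1.75e+06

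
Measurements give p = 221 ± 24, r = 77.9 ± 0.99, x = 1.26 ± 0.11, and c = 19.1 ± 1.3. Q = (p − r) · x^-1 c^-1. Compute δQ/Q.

0.201

Let u = p − r = 143. δu = √(δp² + δr²) = √(576 + 0.980) = 24.0, so δu/u = 0.168.
Q is then a monomial in u, x, c:
δQ/Q = √((δu/u)² + (-1·δx/x)² + (-1·δc/c)²) = √(0.0282 + 0.00762 + 0.00463) = 0.201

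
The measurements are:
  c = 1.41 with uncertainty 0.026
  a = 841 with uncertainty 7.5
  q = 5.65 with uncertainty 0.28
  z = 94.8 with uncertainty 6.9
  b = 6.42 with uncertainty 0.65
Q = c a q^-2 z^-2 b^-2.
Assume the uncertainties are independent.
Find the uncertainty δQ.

2.7e-05

Q is a product of powers, so relative uncertainties combine in quadrature:
  (1·δc/c)² = (1×0.0184)² = 0.000340;  (1·δa/a)² = (1×0.00892)² = 7.95e-05;  (-2·δq/q)² = (-2×0.0496)² = 0.00982;  (-2·δz/z)² = (-2×0.0728)² = 0.0212;  (-2·δb/b)² = (-2×0.101)² = 0.0410
δQ/Q = √(0.0724) = 0.269
Q = 0.000100, so δQ = 0.269 × 0.000100 = 2.7e-05.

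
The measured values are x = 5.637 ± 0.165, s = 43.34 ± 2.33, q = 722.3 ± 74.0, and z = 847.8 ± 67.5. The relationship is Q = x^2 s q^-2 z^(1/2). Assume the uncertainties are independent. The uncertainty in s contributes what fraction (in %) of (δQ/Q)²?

(δQ/Q)² = (2·δx/x)² + (1·δs/s)² + (-2·δq/q)² + (½·δz/z)²
  x term: (2×0.0293)² = 0.00343
  s term: (1×0.0538)² = 0.00289
  q term: (-2×0.102)² = 0.0420
  z term: (0.5×0.0796)² = 0.00158
Total = 0.0499. Share from s = 0.00289/0.0499 = 0.0579.

5.79%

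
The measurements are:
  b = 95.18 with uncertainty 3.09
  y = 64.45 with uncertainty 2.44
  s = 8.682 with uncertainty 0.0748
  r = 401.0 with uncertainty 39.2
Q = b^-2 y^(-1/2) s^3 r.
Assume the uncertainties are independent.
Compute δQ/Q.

Relative error in a monomial: (δQ/Q)² = Σ (nᵢ · δxᵢ/xᵢ)².
  (-2·δb/b)² = (-2×0.0325)² = 0.00422;  (−½·δy/y)² = (-0.5×0.0379)² = 0.000358;  (3·δs/s)² = (3×0.00862)² = 0.000668;  (1·δr/r)² = (1×0.0978)² = 0.00956
δQ/Q = √(0.0148) = 0.122

0.122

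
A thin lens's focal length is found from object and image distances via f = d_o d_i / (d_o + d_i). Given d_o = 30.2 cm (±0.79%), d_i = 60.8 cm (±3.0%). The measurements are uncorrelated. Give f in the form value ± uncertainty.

20.2 ± 0.227 cm

∂f/∂d_o = (d_i/(d_o+d_i))² = 0.446;  ∂f/∂d_i = (d_o/(d_o+d_i))² = 0.110
δf = √((∂f/∂d_o · δd_o)² + (∂f/∂d_i · δd_i)²) = √(0.0113 + 0.0404) = 0.227 cm
f = 20.2 cm.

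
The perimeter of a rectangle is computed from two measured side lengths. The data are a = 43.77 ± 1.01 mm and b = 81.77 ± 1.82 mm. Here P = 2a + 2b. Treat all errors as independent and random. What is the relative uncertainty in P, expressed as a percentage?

1.66%

For a sum/difference, combine absolute errors in quadrature:
  (2·δa)² = 4.08;  (2·δb)² = 13.2
δP = √(17.3) = 4.16 mm
P = 251.1 mm, so δP/P = 4.16/251.1 = 0.0166.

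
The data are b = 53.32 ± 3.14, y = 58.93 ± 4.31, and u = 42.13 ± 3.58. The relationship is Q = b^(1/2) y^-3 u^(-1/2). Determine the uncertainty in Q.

1.24e-06

Since Q is a product/quotient, work with relative uncertainties:
  (½·δb/b)² = (0.5×0.0589)² = 0.000867;  (-3·δy/y)² = (-3×0.0731)² = 0.0481;  (−½·δu/u)² = (-0.5×0.0850)² = 0.00181
δQ/Q = √(0.0508) = 0.225
Q = 5.497e-06, so δQ = 0.225 × 5.497e-06 = 1.24e-06.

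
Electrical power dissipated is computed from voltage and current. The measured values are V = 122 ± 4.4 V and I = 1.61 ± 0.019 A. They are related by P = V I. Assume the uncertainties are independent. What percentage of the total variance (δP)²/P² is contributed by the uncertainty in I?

(δP/P)² = (1·δV/V)² + (1·δI/I)²
  V term: (1×0.0361)² = 0.00130
  I term: (1×0.0118)² = 0.000139
Total = 0.00144. Share from I = 0.000139/0.00144 = 0.0967.

9.67%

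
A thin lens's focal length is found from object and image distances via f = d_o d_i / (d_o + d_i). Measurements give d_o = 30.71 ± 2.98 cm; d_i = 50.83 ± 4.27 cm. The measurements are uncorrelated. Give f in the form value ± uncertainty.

∂f/∂d_o = (d_i/(d_o+d_i))² = 0.389;  ∂f/∂d_i = (d_o/(d_o+d_i))² = 0.142
δf = √((∂f/∂d_o · δd_o)² + (∂f/∂d_i · δd_i)²) = √(1.34 + 0.367) = 1.31 cm
f = 19.14 cm.

19.14 ± 1.31 cm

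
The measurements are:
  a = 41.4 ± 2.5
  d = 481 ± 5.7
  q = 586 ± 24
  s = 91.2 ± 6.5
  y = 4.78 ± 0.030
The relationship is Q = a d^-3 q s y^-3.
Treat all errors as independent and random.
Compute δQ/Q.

Products/powers → add relative errors in quadrature, weighted by exponent:
  (1·δa/a)² = (1×0.0604)² = 0.00365;  (-3·δd/d)² = (-3×0.0119)² = 0.00126;  (1·δq/q)² = (1×0.0410)² = 0.00168;  (1·δs/s)² = (1×0.0713)² = 0.00508;  (-3·δy/y)² = (-3×0.00628)² = 0.000355
δQ/Q = √(0.0120) = 0.110

0.110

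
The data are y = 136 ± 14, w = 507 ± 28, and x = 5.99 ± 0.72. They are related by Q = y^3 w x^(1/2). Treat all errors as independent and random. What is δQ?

9.97e+08

Q is a product of powers, so relative uncertainties combine in quadrature:
  (3·δy/y)² = (3×0.103)² = 0.0954;  (1·δw/w)² = (1×0.0552)² = 0.00305;  (½·δx/x)² = (0.5×0.120)² = 0.00361
δQ/Q = √(0.102) = 0.319
Q = 3.12e+09, so δQ = 0.319 × 3.12e+09 = 9.97e+08.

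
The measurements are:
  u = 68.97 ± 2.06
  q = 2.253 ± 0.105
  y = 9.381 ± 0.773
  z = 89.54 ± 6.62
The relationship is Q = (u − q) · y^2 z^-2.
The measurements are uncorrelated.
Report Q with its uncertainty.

Let w = u − q = 66.72. δw = √(δu² + δq²) = √(4.24 + 0.0110) = 2.06, so δw/w = 0.0309.
Q is then a monomial in w, y, z:
δQ/Q = √((δw/w)² + (2·δy/y)² + (-2·δz/z)²) = √(0.000956 + 0.0272 + 0.0219) = 0.224
Q = 0.7323, so δQ = 0.224 × 0.7323 = 0.164.

0.7323 ± 0.164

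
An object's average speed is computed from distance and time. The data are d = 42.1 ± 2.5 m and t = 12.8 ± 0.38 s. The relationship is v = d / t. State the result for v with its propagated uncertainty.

Since v is a product/quotient, work with relative uncertainties:
  (1·δd/d)² = (1×0.0594)² = 0.00353;  (-1·δt/t)² = (-1×0.0297)² = 0.000881
δv/v = √(0.00441) = 0.0664
v = 3.29 m/s, so δv = 0.0664 × 3.29 = 0.218 m/s.

3.29 ± 0.218 m/s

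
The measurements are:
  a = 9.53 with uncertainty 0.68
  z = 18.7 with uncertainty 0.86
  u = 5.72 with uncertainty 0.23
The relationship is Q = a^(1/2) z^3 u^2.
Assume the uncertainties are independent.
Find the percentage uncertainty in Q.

Q is a product of powers, so relative uncertainties combine in quadrature:
  (½·δa/a)² = (0.5×0.0714)² = 0.00127;  (3·δz/z)² = (3×0.0460)² = 0.0190;  (2·δu/u)² = (2×0.0402)² = 0.00647
δQ/Q = √(0.0268) = 0.164

16.4%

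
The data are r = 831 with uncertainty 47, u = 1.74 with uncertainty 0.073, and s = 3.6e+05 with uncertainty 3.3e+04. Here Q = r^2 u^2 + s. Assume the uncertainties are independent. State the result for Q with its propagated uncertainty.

(2.45 ± 0.296) × 10^6

Let p = r^2·u^2 = 2.09e+06. δp/p = √((2·δr/r)² + (2·δu/u)²) = √(0.0128 + 0.00704) = 0.141, so δp = 2.94e+05.
Q = p + s: δQ = √(δp² + δs²) = √(8.67e+10 + 1.09e+09) = 2.96e+05
Q = 2.45e+06.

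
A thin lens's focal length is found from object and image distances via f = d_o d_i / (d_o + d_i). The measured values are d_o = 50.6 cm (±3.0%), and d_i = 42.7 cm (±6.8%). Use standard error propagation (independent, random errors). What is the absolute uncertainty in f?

0.911 cm

∂f/∂d_o = (d_i/(d_o+d_i))² = 0.209;  ∂f/∂d_i = (d_o/(d_o+d_i))² = 0.294
δf = √((∂f/∂d_o · δd_o)² + (∂f/∂d_i · δd_i)²) = √(0.101 + 0.729) = 0.911 cm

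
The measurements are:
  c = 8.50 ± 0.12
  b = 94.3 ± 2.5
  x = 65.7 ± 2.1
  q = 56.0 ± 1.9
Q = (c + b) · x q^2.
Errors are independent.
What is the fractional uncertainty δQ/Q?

0.0789

Let u = c + b = 103. δu = √(δc² + δb²) = √(0.0144 + 6.25) = 2.50, so δu/u = 0.0243.
Q is then a monomial in u, x, q:
δQ/Q = √((δu/u)² + (1·δx/x)² + (2·δq/q)²) = √(0.000593 + 0.00102 + 0.00460) = 0.0789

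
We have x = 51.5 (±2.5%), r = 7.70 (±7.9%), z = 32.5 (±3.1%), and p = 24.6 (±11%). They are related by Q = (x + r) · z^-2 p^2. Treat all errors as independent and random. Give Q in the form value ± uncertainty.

Let u = x + r = 59.2. δu = √(δx² + δr²) = √(1.66 + 0.370) = 1.42, so δu/u = 0.0241.
Q is then a monomial in u, z, p:
δQ/Q = √((δu/u)² + (-2·δz/z)² + (2·δp/p)²) = √(0.000579 + 0.00384 + 0.0484) = 0.230
Q = 33.9, so δQ = 0.230 × 33.9 = 7.80.

33.9 ± 7.80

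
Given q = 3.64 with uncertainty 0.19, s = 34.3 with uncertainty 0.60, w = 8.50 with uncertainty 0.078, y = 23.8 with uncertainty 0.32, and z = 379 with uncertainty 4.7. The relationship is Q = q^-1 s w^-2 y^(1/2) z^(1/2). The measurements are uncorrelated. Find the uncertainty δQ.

Each factor contributes (exponent × relative error)² to (δQ/Q)²:
  (-1·δq/q)² = (-1×0.0522)² = 0.00272;  (1·δs/s)² = (1×0.0175)² = 0.000306;  (-2·δw/w)² = (-2×0.00918)² = 0.000337;  (½·δy/y)² = (0.5×0.0134)² = 4.52e-05;  (½·δz/z)² = (0.5×0.0124)² = 3.84e-05
δQ/Q = √(0.00345) = 0.0587
Q = 12.4, so δQ = 0.0587 × 12.4 = 0.728.

0.728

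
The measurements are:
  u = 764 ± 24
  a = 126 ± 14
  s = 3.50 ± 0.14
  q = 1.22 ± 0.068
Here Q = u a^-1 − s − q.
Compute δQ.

Let p = u·a^-1 = 6.06. δp/p = √((1·δu/u)² + (-1·δa/a)²) = √(0.000987 + 0.0123) = 0.115, so δp = 0.700.
Q = p − s − q: δQ = √(δp² + δs² + δq²) = √(0.490 + 0.0196 + 0.00462) = 0.717

0.717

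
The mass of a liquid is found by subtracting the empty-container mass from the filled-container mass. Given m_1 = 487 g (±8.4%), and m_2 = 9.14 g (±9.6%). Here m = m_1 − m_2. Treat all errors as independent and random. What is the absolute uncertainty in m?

40.9 g

Each term contributes (cᵢ δxᵢ)² to (δm)²:
  (δm_1)² = 1670;  (δm_2)² = 0.770
δm = √(1670) = 40.9 g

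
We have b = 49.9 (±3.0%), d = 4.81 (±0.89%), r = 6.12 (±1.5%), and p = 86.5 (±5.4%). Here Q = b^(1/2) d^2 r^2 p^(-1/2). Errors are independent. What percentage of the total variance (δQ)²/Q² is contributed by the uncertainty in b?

(δQ/Q)² = (½·δb/b)² + (2·δd/d)² + (2·δr/r)² + (−½·δp/p)²
  b term: (0.5×0.0300)² = 0.000225
  d term: (2×0.00890)² = 0.000317
  r term: (2×0.0150)² = 0.000900
  p term: (-0.5×0.0540)² = 0.000729
Total = 0.00217. Share from b = 0.000225/0.00217 = 0.104.

10.4%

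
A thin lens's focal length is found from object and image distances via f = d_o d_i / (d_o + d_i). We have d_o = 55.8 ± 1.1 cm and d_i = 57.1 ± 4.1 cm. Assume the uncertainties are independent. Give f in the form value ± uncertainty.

∂f/∂d_o = (d_i/(d_o+d_i))² = 0.256;  ∂f/∂d_i = (d_o/(d_o+d_i))² = 0.244
δf = √((∂f/∂d_o · δd_o)² + (∂f/∂d_i · δd_i)²) = √(0.0792 + 1.00) = 1.04 cm
f = 28.2 cm.

28.2 ± 1.04 cm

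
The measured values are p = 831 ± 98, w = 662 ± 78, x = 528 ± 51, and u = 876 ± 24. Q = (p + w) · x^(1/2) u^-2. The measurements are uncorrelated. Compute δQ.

0.00497

Let h = p + w = 1490. δh = √(δp² + δw²) = √(9600 + 6080) = 125, so δh/h = 0.0839.
Q is then a monomial in h, x, u:
δQ/Q = √((δh/h)² + (½·δx/x)² + (-2·δu/u)²) = √(0.00704 + 0.00233 + 0.00300) = 0.111
Q = 0.0447, so δQ = 0.111 × 0.0447 = 0.00497.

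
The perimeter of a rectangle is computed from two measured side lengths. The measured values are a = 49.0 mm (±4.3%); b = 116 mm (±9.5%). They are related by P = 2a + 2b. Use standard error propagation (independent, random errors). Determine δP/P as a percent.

6.80%

P is a linear combination, so absolute uncertainties add in quadrature:
  (2·δa)² = 17.8;  (2·δb)² = 486
δP = √(504) = 22.4 mm
P = 330 mm, so δP/P = 22.4/330 = 0.0680.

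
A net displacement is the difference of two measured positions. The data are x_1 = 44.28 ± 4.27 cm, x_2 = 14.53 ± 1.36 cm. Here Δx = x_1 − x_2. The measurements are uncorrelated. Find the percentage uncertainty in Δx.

15.1%

For a sum/difference, combine absolute errors in quadrature:
  (δx_1)² = 18.2;  (δx_2)² = 1.85
δΔx = √(20.1) = 4.48 cm
Δx = 29.75 cm, so δΔx/Δx = 4.48/29.75 = 0.151.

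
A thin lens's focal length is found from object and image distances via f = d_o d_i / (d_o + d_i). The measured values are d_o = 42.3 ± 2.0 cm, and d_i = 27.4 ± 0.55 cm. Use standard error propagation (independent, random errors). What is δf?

∂f/∂d_o = (d_i/(d_o+d_i))² = 0.155;  ∂f/∂d_i = (d_o/(d_o+d_i))² = 0.368
δf = √((∂f/∂d_o · δd_o)² + (∂f/∂d_i · δd_i)²) = √(0.0955 + 0.0410) = 0.370 cm

0.370 cm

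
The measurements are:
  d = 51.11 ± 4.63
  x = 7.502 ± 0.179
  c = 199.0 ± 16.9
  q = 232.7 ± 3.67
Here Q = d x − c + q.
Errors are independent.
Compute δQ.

Let p = d·x = 383.4. δp/p = √((1·δd/d)² + (1·δx/x)²) = √(0.00821 + 0.000569) = 0.0937, so δp = 35.9.
Q = p − c + q: δQ = √(δp² + δc² + δq²) = √(1290 + 286 + 13.5) = 39.9

39.9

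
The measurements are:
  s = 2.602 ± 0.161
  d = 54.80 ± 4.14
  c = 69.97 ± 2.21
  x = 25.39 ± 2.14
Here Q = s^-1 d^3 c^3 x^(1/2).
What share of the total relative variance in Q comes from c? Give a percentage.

(δQ/Q)² = (-1·δs/s)² + (3·δd/d)² + (3·δc/c)² + (½·δx/x)²
  s term: (-1×0.0619)² = 0.00383
  d term: (3×0.0755)² = 0.0514
  c term: (3×0.0316)² = 0.00898
  x term: (0.5×0.0843)² = 0.00178
Total = 0.0659. Share from c = 0.00898/0.0659 = 0.136.

13.6%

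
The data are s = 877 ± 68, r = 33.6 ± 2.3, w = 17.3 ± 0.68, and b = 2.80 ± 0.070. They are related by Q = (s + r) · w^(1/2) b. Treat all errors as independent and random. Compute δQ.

Let u = s + r = 911. δu = √(δs² + δr²) = √(4620 + 5.29) = 68.0, so δu/u = 0.0747.
Q is then a monomial in u, w, b:
δQ/Q = √((δu/u)² + (½·δw/w)² + (1·δb/b)²) = √(0.00558 + 0.000386 + 0.000625) = 0.0812
Q = 10600, so δQ = 0.0812 × 10600 = 861.

861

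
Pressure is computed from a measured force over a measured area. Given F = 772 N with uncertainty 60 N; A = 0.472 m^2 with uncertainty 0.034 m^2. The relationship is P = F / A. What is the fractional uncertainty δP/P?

0.106

Products/powers → add relative errors in quadrature, weighted by exponent:
  (1·δF/F)² = (1×0.0777)² = 0.00604;  (-1·δA/A)² = (-1×0.0720)² = 0.00519
δP/P = √(0.0112) = 0.106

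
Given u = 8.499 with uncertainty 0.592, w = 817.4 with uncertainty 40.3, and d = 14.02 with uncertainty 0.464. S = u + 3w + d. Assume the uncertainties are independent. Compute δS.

121

Each term contributes (cᵢ δxᵢ)² to (δS)²:
  (δu)² = 0.350;  (3·δw)² = 14600;  (δd)² = 0.215
δS = √(14600) = 121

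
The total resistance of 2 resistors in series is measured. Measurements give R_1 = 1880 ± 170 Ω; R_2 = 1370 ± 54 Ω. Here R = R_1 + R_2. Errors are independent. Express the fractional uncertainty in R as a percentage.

5.49%

For a sum/difference, combine absolute errors in quadrature:
  (δR_1)² = 28900;  (δR_2)² = 2920
δR = √(31800) = 178 Ω
R = 3250 Ω, so δR/R = 178/3250 = 0.0549.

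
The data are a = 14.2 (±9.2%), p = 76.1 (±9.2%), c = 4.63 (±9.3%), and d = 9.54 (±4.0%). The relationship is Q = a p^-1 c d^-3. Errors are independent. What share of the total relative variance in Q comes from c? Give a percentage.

21.6%

(δQ/Q)² = (1·δa/a)² + (-1·δp/p)² + (1·δc/c)² + (-3·δd/d)²
  a term: (1×0.0920)² = 0.00846
  p term: (-1×0.0920)² = 0.00846
  c term: (1×0.0930)² = 0.00865
  d term: (-3×0.0400)² = 0.0144
Total = 0.0400. Share from c = 0.00865/0.0400 = 0.216.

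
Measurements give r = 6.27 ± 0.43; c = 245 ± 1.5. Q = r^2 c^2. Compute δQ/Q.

Q is a product of powers, so relative uncertainties combine in quadrature:
  (2·δr/r)² = (2×0.0686)² = 0.0188;  (2·δc/c)² = (2×0.00612)² = 0.000150
δQ/Q = √(0.0190) = 0.138

0.138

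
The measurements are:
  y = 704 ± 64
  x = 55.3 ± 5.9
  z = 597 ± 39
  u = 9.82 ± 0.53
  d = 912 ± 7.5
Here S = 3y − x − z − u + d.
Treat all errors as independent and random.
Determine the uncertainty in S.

Absolute uncertainties add in quadrature for a linear combination:
  (3·δy)² = 36900;  (δx)² = 34.8;  (δz)² = 1520;  (δu)² = 0.281;  (δd)² = 56.2
δS = √(38500) = 196

196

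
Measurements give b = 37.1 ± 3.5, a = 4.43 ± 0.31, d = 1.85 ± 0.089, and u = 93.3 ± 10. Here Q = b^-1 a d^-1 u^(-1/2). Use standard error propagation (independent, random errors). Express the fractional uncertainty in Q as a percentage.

Q is a product of powers, so relative uncertainties combine in quadrature:
  (-1·δb/b)² = (-1×0.0943)² = 0.00890;  (1·δa/a)² = (1×0.0700)² = 0.00490;  (-1·δd/d)² = (-1×0.0481)² = 0.00231;  (−½·δu/u)² = (-0.5×0.107)² = 0.00287
δQ/Q = √(0.0190) = 0.138

13.8%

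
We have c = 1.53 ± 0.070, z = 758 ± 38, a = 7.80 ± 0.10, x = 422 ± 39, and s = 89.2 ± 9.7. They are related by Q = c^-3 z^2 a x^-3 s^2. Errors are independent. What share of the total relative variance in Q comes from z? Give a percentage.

(δQ/Q)² = (-3·δc/c)² + (2·δz/z)² + (1·δa/a)² + (-3·δx/x)² + (2·δs/s)²
  c term: (-3×0.0458)² = 0.0188
  z term: (2×0.0501)² = 0.0101
  a term: (1×0.0128)² = 0.000164
  x term: (-3×0.0924)² = 0.0769
  s term: (2×0.109)² = 0.0473
Total = 0.153. Share from z = 0.0101/0.153 = 0.0656.

6.56%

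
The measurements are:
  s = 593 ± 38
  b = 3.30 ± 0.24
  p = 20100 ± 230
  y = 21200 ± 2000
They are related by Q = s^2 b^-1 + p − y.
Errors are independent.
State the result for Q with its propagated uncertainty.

Let w = s^2·b^-1 = 1.07e+05. δw/w = √((2·δs/s)² + (-1·δb/b)²) = √(0.0164 + 0.00529) = 0.147, so δw = 15700.
Q = w + p − y: δQ = √(δw² + δp² + δy²) = √(2.47e+08 + 52900 + 4e+06) = 15800
Q = 1.05e+05.

(1.05 ± 0.158) × 10^5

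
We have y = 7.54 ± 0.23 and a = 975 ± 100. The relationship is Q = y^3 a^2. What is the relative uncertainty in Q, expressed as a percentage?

Relative error in a monomial: (δQ/Q)² = Σ (nᵢ · δxᵢ/xᵢ)².
  (3·δy/y)² = (3×0.0305)² = 0.00837;  (2·δa/a)² = (2×0.103)² = 0.0421
δQ/Q = √(0.0505) = 0.225

22.5%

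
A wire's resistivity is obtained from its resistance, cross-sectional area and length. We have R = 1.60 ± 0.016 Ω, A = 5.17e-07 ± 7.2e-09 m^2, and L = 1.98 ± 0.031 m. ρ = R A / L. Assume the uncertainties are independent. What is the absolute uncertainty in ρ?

ρ is a product of powers, so relative uncertainties combine in quadrature:
  (1·δR/R)² = (1×0.0100)² = 0.000100;  (1·δA/A)² = (1×0.0139)² = 0.000194;  (-1·δL/L)² = (-1×0.0157)² = 0.000245
δρ/ρ = √(0.000539) = 0.0232
ρ = 4.18e-07 Ω·m, so δρ = 0.0232 × 4.18e-07 = 9.7e-09 Ω·m.

9.7e-09 Ω·m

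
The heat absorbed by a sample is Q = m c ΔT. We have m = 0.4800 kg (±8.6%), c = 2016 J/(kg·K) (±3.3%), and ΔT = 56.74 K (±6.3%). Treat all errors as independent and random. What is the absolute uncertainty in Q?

Products/powers → add relative errors in quadrature, weighted by exponent:
  (1·δm/m)² = (1×0.0860)² = 0.00740;  (1·δc/c)² = (1×0.0330)² = 0.00109;  (1·δΔT/ΔT)² = (1×0.0630)² = 0.00397
δQ/Q = √(0.0125) = 0.112
Q = 54910 J, so δQ = 0.112 × 54910 = 6130 J.

6130 J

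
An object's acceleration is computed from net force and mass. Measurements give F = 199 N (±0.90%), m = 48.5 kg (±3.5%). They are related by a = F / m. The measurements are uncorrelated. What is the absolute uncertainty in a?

0.148 m/s^2

For a monomial a ∝ F, m^-1, fractional errors add in quadrature:
  (1·δF/F)² = (1×0.00900)² = 8.1e-05;  (-1·δm/m)² = (-1×0.0350)² = 0.00123
δa/a = √(0.00131) = 0.0361
a = 4.10 m/s^2, so δa = 0.0361 × 4.10 = 0.148 m/s^2.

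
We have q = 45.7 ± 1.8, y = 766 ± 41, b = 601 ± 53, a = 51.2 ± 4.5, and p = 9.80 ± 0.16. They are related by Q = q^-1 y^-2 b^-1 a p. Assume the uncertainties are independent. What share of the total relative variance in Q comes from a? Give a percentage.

26.8%

(δQ/Q)² = (-1·δq/q)² + (-2·δy/y)² + (-1·δb/b)² + (1·δa/a)² + (1·δp/p)²
  q term: (-1×0.0394)² = 0.00155
  y term: (-2×0.0535)² = 0.0115
  b term: (-1×0.0882)² = 0.00778
  a term: (1×0.0879)² = 0.00772
  p term: (1×0.0163)² = 0.000267
Total = 0.0288. Share from a = 0.00772/0.0288 = 0.268.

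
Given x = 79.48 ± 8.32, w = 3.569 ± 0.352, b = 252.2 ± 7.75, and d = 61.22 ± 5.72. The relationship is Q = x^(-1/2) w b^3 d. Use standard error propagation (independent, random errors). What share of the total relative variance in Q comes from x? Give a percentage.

9.23%

(δQ/Q)² = (−½·δx/x)² + (1·δw/w)² + (3·δb/b)² + (1·δd/d)²
  x term: (-0.5×0.105)² = 0.00274
  w term: (1×0.0986)² = 0.00973
  b term: (3×0.0307)² = 0.00850
  d term: (1×0.0934)² = 0.00873
Total = 0.0297. Share from x = 0.00274/0.0297 = 0.0923.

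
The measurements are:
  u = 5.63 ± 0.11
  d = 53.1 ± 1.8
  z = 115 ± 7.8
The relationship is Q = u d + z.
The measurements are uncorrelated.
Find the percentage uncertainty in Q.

3.40%

Let p = u·d = 299. δp/p = √((1·δu/u)² + (1·δd/d)²) = √(0.000382 + 0.00115) = 0.0391, so δp = 11.7.
Q = p + z: δQ = √(δp² + δz²) = √(137 + 60.8) = 14.1
Q = 414, so δQ/Q = 14.1/414 = 0.0340.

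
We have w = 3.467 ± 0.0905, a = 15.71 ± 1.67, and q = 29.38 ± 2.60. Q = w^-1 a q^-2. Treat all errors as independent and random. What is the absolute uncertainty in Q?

Relative error in a monomial: (δQ/Q)² = Σ (nᵢ · δxᵢ/xᵢ)².
  (-1·δw/w)² = (-1×0.0261)² = 0.000681;  (1·δa/a)² = (1×0.106)² = 0.0113;  (-2·δq/q)² = (-2×0.0885)² = 0.0313
δQ/Q = √(0.0433) = 0.208
Q = 0.005250, so δQ = 0.208 × 0.005250 = 0.00109.

0.00109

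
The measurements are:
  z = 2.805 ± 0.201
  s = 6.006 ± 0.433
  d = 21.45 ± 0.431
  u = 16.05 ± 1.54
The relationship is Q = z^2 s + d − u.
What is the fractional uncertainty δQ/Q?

Let p = z^2·s = 47.26. δp/p = √((2·δz/z)² + (1·δs/s)²) = √(0.0205 + 0.00520) = 0.160, so δp = 7.58.
Q = p + d − u: δQ = √(δp² + δd² + δu²) = √(57.5 + 0.186 + 2.37) = 7.75
Q = 52.66, so δQ/Q = 7.75/52.66 = 0.147.

0.147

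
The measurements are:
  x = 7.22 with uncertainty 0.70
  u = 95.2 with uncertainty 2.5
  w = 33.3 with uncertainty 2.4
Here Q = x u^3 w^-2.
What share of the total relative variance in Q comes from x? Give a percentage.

(δQ/Q)² = (1·δx/x)² + (3·δu/u)² + (-2·δw/w)²
  x term: (1×0.0970)² = 0.00940
  u term: (3×0.0263)² = 0.00621
  w term: (-2×0.0721)² = 0.0208
Total = 0.0364. Share from x = 0.00940/0.0364 = 0.258.

25.8%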